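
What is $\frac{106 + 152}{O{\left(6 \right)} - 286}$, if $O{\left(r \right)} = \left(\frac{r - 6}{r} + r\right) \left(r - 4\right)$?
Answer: $- \frac{129}{137} \approx -0.94161$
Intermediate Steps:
$O{\left(r \right)} = \left(-4 + r\right) \left(r + \frac{-6 + r}{r}\right)$ ($O{\left(r \right)} = \left(\frac{r - 6}{r} + r\right) \left(-4 + r\right) = \left(\frac{-6 + r}{r} + r\right) \left(-4 + r\right) = \left(r + \frac{-6 + r}{r}\right) \left(-4 + r\right) = \left(-4 + r\right) \left(r + \frac{-6 + r}{r}\right)$)
$\frac{106 + 152}{O{\left(6 \right)} - 286} = \frac{106 + 152}{\left(-10 + 6^{2} - 18 + \frac{24}{6}\right) - 286} = \frac{258}{\left(-10 + 36 - 18 + 24 \cdot \frac{1}{6}\right) - 286} = \frac{258}{\left(-10 + 36 - 18 + 4\right) - 286} = \frac{258}{12 - 286} = \frac{258}{-274} = 258 \left(- \frac{1}{274}\right) = - \frac{129}{137}$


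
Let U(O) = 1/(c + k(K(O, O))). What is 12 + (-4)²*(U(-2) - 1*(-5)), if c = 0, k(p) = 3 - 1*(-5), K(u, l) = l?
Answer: 94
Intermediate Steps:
k(p) = 8 (k(p) = 3 + 5 = 8)
U(O) = ⅛ (U(O) = 1/(0 + 8) = 1/8 = ⅛)
12 + (-4)²*(U(-2) - 1*(-5)) = 12 + (-4)²*(⅛ - 1*(-5)) = 12 + 16*(⅛ + 5) = 12 + 16*(41/8) = 12 + 82 = 94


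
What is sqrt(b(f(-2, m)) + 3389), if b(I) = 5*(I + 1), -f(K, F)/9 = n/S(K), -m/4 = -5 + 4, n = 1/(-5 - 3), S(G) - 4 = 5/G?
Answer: sqrt(13591)/2 ≈ 58.290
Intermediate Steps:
S(G) = 4 + 5/G
n = -1/8 (n = 1/(-8) = -1/8 ≈ -0.12500)
m = 4 (m = -4*(-5 + 4) = -4*(-1) = 4)
f(K, F) = 9/(8*(4 + 5/K)) (f(K, F) = -(-9)/(8*(4 + 5/K)) = 9/(8*(4 + 5/K)))
b(I) = 5 + 5*I (b(I) = 5*(1 + I) = 5 + 5*I)
sqrt(b(f(-2, m)) + 3389) = sqrt((5 + 5*((9/8)*(-2)/(5 + 4*(-2)))) + 3389) = sqrt((5 + 5*((9/8)*(-2)/(5 - 8))) + 3389) = sqrt((5 + 5*((9/8)*(-2)/(-3))) + 3389) = sqrt((5 + 5*((9/8)*(-2)*(-1/3))) + 3389) = sqrt((5 + 5*(3/4)) + 3389) = sqrt((5 + 15/4) + 3389) = sqrt(35/4 + 3389) = sqrt(13591/4) = sqrt(13591)/2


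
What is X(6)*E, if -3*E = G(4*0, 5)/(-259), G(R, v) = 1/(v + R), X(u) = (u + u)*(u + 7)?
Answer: 52/1295 ≈ 0.040154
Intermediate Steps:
X(u) = 2*u*(7 + u) (X(u) = (2*u)*(7 + u) = 2*u*(7 + u))
G(R, v) = 1/(R + v)
E = 1/3885 (E = -1/(3*(4*0 + 5)*(-259)) = -(-1)/(3*(0 + 5)*259) = -(-1)/(3*5*259) = -(-1)/(15*259) = -⅓*(-1/1295) = 1/3885 ≈ 0.00025740)
X(6)*E = (2*6*(7 + 6))*(1/3885) = (2*6*13)*(1/3885) = 156*(1/3885) = 52/1295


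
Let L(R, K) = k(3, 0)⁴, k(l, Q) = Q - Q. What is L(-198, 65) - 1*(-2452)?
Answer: 2452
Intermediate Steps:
k(l, Q) = 0
L(R, K) = 0 (L(R, K) = 0⁴ = 0)
L(-198, 65) - 1*(-2452) = 0 - 1*(-2452) = 0 + 2452 = 2452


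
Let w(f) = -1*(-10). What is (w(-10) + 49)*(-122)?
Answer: -7198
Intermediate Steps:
w(f) = 10
(w(-10) + 49)*(-122) = (10 + 49)*(-122) = 59*(-122) = -7198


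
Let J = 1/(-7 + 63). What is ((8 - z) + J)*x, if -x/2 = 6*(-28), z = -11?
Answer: 6390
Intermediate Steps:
J = 1/56 ≈ 0.017857
x = 336 (x = -12*(-28) = -2*(-168) = 336)
((8 - z) + J)*x = ((8 - 1*(-11)) + 1/56)*336 = ((8 + 11) + 1/56)*336 = (19 + 1/56)*336 = (1065/56)*336 = 6390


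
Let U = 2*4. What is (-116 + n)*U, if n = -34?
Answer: -1200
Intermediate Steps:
U = 8
(-116 + n)*U = (-116 - 34)*8 = -150*8 = -1200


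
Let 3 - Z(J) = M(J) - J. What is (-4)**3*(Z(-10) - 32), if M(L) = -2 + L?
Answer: 1728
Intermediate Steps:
Z(J) = 5 (Z(J) = 3 - ((-2 + J) - J) = 3 - 1*(-2) = 3 + 2 = 5)
(-4)**3*(Z(-10) - 32) = (-4)**3*(5 - 32) = -64*(-27) = 1728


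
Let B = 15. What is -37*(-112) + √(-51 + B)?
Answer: 4144 + 6*I ≈ 4144.0 + 6.0*I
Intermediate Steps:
-37*(-112) + √(-51 + B) = -37*(-112) + √(-51 + 15) = 4144 + √(-36) = 4144 + 6*I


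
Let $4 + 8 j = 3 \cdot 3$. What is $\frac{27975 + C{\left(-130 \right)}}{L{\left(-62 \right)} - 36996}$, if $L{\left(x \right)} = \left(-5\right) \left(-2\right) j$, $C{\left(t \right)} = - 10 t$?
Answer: $- \frac{117100}{147959} \approx -0.79144$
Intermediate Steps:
$j = \frac{5}{8}$ ($j = - \frac{1}{2} + \frac{3 \cdot 3}{8} = - \frac{1}{2} + \frac{1}{8} \cdot 9 = - \frac{1}{2} + \frac{9}{8} = \frac{5}{8} \approx 0.625$)
$L{\left(x \right)} = \frac{25}{4}$ ($L{\left(x \right)} = \left(-5\right) \left(-2\right) \frac{5}{8} = 10 \cdot \frac{5}{8} = \frac{25}{4}$)
$\frac{27975 + C{\left(-130 \right)}}{L{\left(-62 \right)} - 36996} = \frac{27975 - -1300}{\frac{25}{4} - 36996} = \frac{27975 + 1300}{- \frac{147959}{4}} = 29275 \left(- \frac{4}{147959}\right) = - \frac{117100}{147959}$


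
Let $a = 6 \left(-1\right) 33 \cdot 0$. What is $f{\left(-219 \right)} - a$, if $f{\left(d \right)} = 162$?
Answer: $162$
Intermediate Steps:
$a = 0$ ($a = \left(-6\right) 33 \cdot 0 = \left(-198\right) 0 = 0$)
$f{\left(-219 \right)} - a = 162 - 0 = 162 + 0 = 162$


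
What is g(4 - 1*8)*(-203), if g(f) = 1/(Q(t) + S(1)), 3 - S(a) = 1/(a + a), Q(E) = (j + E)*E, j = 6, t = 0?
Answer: -406/5 ≈ -81.200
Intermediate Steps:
Q(E) = E*(6 + E) (Q(E) = (6 + E)*E = E*(6 + E))
S(a) = 3 - 1/(2*a) (S(a) = 3 - 1/(a + a) = 3 - 1/(2*a))
g(f) = ⅖ (g(f) = 1/(0*(6 + 0) + (3 - ½/1)) = 1/(0*6 + (3 - ½*1)) = 1/(0 + (3 - ½)) = 1/(0 + 5/2) = 1/(5/2) = ⅖)
g(4 - 1*8)*(-203) = (⅖)*(-203) = -406/5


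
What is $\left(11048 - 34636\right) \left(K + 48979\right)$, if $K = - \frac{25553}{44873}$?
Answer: $- \frac{2253996581784}{1951} \approx -1.1553 \cdot 10^{9}$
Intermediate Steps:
$K = - \frac{1111}{1951}$ ($K = \left(-25553\right) \frac{1}{44873} = - \frac{1111}{1951} \approx -0.56945$)
$\left(11048 - 34636\right) \left(K + 48979\right) = \left(11048 - 34636\right) \left(- \frac{1111}{1951} + 48979\right) = \left(-23588\right) \frac{95556918}{1951} = - \frac{2253996581784}{1951}$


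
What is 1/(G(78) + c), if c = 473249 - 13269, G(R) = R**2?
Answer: 1/466064 ≈ 2.1456e-6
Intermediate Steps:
c = 459980
1/(G(78) + c) = 1/(78**2 + 459980) = 1/(6084 + 459980) = 1/466064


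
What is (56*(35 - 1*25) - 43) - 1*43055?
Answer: -42538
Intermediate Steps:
(56*(35 - 1*25) - 43) - 1*43055 = (56*(35 - 25) - 43) - 43055 = (56*10 - 43) - 43055 = (560 - 43) - 43055 = 517 - 43055 = -42538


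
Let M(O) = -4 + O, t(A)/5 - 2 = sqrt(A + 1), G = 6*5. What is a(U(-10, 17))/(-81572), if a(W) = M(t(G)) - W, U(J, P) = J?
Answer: -4/20393 - 5*sqrt(31)/81572 ≈ -0.00053743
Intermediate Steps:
G = 30
t(A) = 10 + 5*sqrt(1 + A) (t(A) = 10 + 5*sqrt(A + 1) = 10 + 5*sqrt(1 + A))
a(W) = 6 - W + 5*sqrt(31) (a(W) = (-4 + (10 + 5*sqrt(1 + 30))) - W = (-4 + (10 + 5*sqrt(31))) - W = (6 + 5*sqrt(31)) - W = 6 - W + 5*sqrt(31))
a(U(-10, 17))/(-81572) = (6 - 1*(-10) + 5*sqrt(31))/(-81572) = (6 + 10 + 5*sqrt(31))*(-1/81572) = (16 + 5*sqrt(31))*(-1/81572) = -4/20393 - 5*sqrt(31)/81572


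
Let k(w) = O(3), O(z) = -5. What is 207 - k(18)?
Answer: 212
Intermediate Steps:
k(w) = -5
207 - k(18) = 207 - 1*(-5) = 207 + 5 = 212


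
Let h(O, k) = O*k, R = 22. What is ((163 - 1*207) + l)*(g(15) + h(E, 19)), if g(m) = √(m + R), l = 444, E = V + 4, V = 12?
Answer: 121600 + 400*√37 ≈ 1.2403e+5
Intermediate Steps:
E = 16 (E = 12 + 4 = 16)
g(m) = √(22 + m) (g(m) = √(m + 22) = √(22 + m))
((163 - 1*207) + l)*(g(15) + h(E, 19)) = ((163 - 1*207) + 444)*(√(22 + 15) + 16*19) = ((163 - 207) + 444)*(√37 + 304) = (-44 + 444)*(304 + √37) = 400*(304 + √37) = 121600 + 400*√37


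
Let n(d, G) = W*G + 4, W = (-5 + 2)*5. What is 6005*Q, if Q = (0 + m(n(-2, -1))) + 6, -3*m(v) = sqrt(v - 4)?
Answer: 36030 - 6005*sqrt(15)/3 ≈ 28278.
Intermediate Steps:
W = -15 (W = -3*5 = -15)
n(d, G) = 4 - 15*G (n(d, G) = -15*G + 4 = 4 - 15*G)
m(v) = -sqrt(-4 + v)/3 (m(v) = -sqrt(v - 4)/3 = -sqrt(-4 + v)/3)
Q = 6 - sqrt(15)/3 (Q = (0 - sqrt(-4 + (4 - 15*(-1)))/3) + 6 = (0 - sqrt(-4 + (4 + 15))/3) + 6 = (0 - sqrt(-4 + 19)/3) + 6 = (0 - sqrt(15)/3) + 6 = -sqrt(15)/3 + 6 = 6 - sqrt(15)/3 ≈ 4.7090)
6005*Q = 6005*(6 - sqrt(15)/3) = 36030 - 6005*sqrt(15)/3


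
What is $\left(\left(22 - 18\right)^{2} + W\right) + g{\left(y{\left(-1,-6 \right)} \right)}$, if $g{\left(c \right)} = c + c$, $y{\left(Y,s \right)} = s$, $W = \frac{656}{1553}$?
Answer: $\frac{6868}{1553} \approx 4.4224$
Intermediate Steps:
$W = \frac{656}{1553}$ ($W = 656 \cdot \frac{1}{1553} = \frac{656}{1553} \approx 0.42241$)
$g{\left(c \right)} = 2 c$
$\left(\left(22 - 18\right)^{2} + W\right) + g{\left(y{\left(-1,-6 \right)} \right)} = \left(\left(22 - 18\right)^{2} + \frac{656}{1553}\right) + 2 \left(-6\right) = \left(4^{2} + \frac{656}{1553}\right) - 12 = \left(16 + \frac{656}{1553}\right) - 12 = \frac{25504}{1553} - 12 = \frac{6868}{1553}$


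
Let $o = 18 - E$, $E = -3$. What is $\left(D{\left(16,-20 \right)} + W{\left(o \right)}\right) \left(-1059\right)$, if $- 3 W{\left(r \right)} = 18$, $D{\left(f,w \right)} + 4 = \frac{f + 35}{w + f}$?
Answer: $\frac{96369}{4} \approx 24092.0$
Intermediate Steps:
$o = 21$ ($o = 18 - -3 = 18 + 3 = 21$)
$D{\left(f,w \right)} = -4 + \frac{35 + f}{f + w}$ ($D{\left(f,w \right)} = -4 + \frac{f + 35}{w + f} = -4 + \frac{35 + f}{f + w}$)
$W{\left(r \right)} = -6$ ($W{\left(r \right)} = \left(- \frac{1}{3}\right) 18 = -6$)
$\left(D{\left(16,-20 \right)} + W{\left(o \right)}\right) \left(-1059\right) = \left(\frac{35 - -80 - 48}{16 - 20} - 6\right) \left(-1059\right) = \left(\frac{35 + 80 - 48}{-4} - 6\right) \left(-1059\right) = \left(\left(- \frac{1}{4}\right) 67 - 6\right) \left(-1059\right) = \left(- \frac{67}{4} - 6\right) \left(-1059\right) = \left(- \frac{91}{4}\right) \left(-1059\right) = \frac{96369}{4}$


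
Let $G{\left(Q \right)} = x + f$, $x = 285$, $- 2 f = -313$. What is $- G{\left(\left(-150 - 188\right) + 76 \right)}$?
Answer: $- \frac{883}{2} \approx -441.5$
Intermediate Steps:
$f = \frac{313}{2}$ ($f = \left(- \frac{1}{2}\right) \left(-313\right) = \frac{313}{2} \approx 156.5$)
$G{\left(Q \right)} = \frac{883}{2}$ ($G{\left(Q \right)} = 285 + \frac{313}{2} = \frac{883}{2}$)
$- G{\left(\left(-150 - 188\right) + 76 \right)} = \left(-1\right) \frac{883}{2} = - \frac{883}{2}$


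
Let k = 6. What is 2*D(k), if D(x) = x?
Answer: 12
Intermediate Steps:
2*D(k) = 2*6 = 12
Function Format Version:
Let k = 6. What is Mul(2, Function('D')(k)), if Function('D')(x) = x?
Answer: 12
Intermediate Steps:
Mul(2, Function('D')(k)) = Mul(2, 6) = 12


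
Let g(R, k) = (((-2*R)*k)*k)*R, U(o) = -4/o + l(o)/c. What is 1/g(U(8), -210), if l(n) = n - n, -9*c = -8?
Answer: -1/22050 ≈ -4.5351e-5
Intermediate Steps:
c = 8/9 (c = -⅑*(-8) = 8/9 ≈ 0.88889)
l(n) = 0
U(o) = -4/o (U(o) = -4/o + 0/(8/9) = -4/o + 0*(9/8) = -4/o + 0 = -4/o)
g(R, k) = -2*R²*k² (g(R, k) = ((-2*R*k)*k)*R = (-2*R*k²)*R = -2*R²*k²)
1/g(U(8), -210) = 1/(-2*(-4/8)²*(-210)²) = 1/(-2*(-4*⅛)²*44100) = 1/(-2*(-½)²*44100) = 1/(-2*¼*44100) = 1/(-22050) = -1/22050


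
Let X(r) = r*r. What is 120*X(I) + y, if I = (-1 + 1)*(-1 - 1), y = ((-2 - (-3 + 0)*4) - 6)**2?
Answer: 16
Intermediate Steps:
y = 16 (y = ((-2 - (-3)*4) - 6)**2 = ((-2 - 1*(-12)) - 6)**2 = ((-2 + 12) - 6)**2 = (10 - 6)**2 = 4**2 = 16)
I = 0 (I = 0*(-2) = 0)
X(r) = r**2
120*X(I) + y = 120*0**2 + 16 = 120*0 + 16 = 0 + 16 = 16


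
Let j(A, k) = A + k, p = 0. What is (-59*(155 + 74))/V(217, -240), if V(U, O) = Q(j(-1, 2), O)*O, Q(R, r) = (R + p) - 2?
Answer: -13511/240 ≈ -56.296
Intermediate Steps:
Q(R, r) = -2 + R (Q(R, r) = (R + 0) - 2 = R - 2 = -2 + R)
V(U, O) = -O (V(U, O) = (-2 + (-1 + 2))*O = (-2 + 1)*O = -O)
(-59*(155 + 74))/V(217, -240) = (-59*(155 + 74))/((-1*(-240))) = -59*229/240 = -13511*1/240 = -13511/240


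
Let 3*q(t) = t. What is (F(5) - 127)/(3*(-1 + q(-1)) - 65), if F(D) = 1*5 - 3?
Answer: 125/69 ≈ 1.8116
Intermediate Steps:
q(t) = t/3
F(D) = 2 (F(D) = 5 - 3 = 2)
(F(5) - 127)/(3*(-1 + q(-1)) - 65) = (2 - 127)/(3*(-1 + (1/3)*(-1)) - 65) = -125/(3*(-1 - 1/3) - 65) = -125/(3*(-4/3) - 65) = -125/(-4 - 65) = -125/(-69) = -125*(-1/69) = 125/69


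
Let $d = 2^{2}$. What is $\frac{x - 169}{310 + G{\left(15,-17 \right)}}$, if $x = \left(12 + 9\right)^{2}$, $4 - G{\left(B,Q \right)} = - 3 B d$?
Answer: $\frac{136}{247} \approx 0.55061$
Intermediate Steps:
$d = 4$
$G{\left(B,Q \right)} = 4 + 12 B$ ($G{\left(B,Q \right)} = 4 - - 3 B 4 = 4 - - 12 B = 4 + 12 B$)
$x = 441$ ($x = 21^{2} = 441$)
$\frac{x - 169}{310 + G{\left(15,-17 \right)}} = \frac{441 - 169}{310 + \left(4 + 12 \cdot 15\right)} = \frac{272}{310 + \left(4 + 180\right)} = \frac{272}{310 + 184} = \frac{272}{494} = 272 \cdot \frac{1}{494} = \frac{136}{247}$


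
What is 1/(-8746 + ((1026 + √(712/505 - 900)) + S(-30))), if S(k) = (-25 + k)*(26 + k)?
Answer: -946875/7101675947 - I*√57290735/14203351894 ≈ -0.00013333 - 5.3291e-7*I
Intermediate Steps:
1/(-8746 + ((1026 + √(712/505 - 900)) + S(-30))) = 1/(-8746 + ((1026 + √(712/505 - 900)) + (-650 - 30 + (-30)²))) = 1/(-8746 + ((1026 + √(712*(1/505) - 900)) + (-650 - 30 + 900))) = 1/(-8746 + ((1026 + √(712/505 - 900)) + 220)) = 1/(-8746 + ((1026 + √(-453788/505)) + 220)) = 1/(-8746 + ((1026 + 2*I*√57290735/505) + 220)) = 1/(-8746 + (1246 + 2*I*√57290735/505)) = 1/(-7500 + 2*I*√57290735/505)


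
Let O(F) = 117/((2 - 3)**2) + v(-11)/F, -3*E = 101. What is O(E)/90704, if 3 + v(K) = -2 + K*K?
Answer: 11469/9161104 ≈ 0.0012519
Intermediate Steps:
E = -101/3 (E = -1/3*101 = -101/3 ≈ -33.667)
v(K) = -5 + K**2 (v(K) = -3 + (-2 + K*K) = -3 + (-2 + K**2) = -5 + K**2)
O(F) = 117 + 116/F (O(F) = 117/((2 - 3)**2) + (-5 + (-11)**2)/F = 117/((-1)**2) + (-5 + 121)/F = 117/1 + 116/F = 117*1 + 116/F = 117 + 116/F)
O(E)/90704 = (117 + 116/(-101/3))/90704 = (117 + 116*(-3/101))*(1/90704) = (117 - 348/101)*(1/90704) = (11469/101)*(1/90704) = 11469/9161104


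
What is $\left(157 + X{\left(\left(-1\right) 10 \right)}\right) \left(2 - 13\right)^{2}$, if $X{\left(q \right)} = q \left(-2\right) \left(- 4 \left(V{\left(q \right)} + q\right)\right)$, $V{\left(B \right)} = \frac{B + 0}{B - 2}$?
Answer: $\frac{323191}{3} \approx 1.0773 \cdot 10^{5}$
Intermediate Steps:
$V{\left(B \right)} = \frac{B}{-2 + B}$
$X{\left(q \right)} = - 2 q \left(- 4 q - \frac{4 q}{-2 + q}\right)$ ($X{\left(q \right)} = q \left(-2\right) \left(- 4 \left(\frac{q}{-2 + q} + q\right)\right) = - 2 q \left(- 4 \left(q + \frac{q}{-2 + q}\right)\right) = - 2 q \left(- 4 q - \frac{4 q}{-2 + q}\right)$)
$\left(157 + X{\left(\left(-1\right) 10 \right)}\right) \left(2 - 13\right)^{2} = \left(157 + \frac{8 \left(\left(-1\right) 10\right)^{2} \left(-1 - 10\right)}{-2 - 10}\right) \left(2 - 13\right)^{2} = \left(157 + \frac{8 \left(-10\right)^{2} \left(-1 - 10\right)}{-2 - 10}\right) \left(-11\right)^{2} = \left(157 + 8 \cdot 100 \frac{1}{-12} \left(-11\right)\right) 121 = \left(157 + 8 \cdot 100 \left(- \frac{1}{12}\right) \left(-11\right)\right) 121 = \left(157 + \frac{2200}{3}\right) 121 = \frac{2671}{3} \cdot 121 = \frac{323191}{3}$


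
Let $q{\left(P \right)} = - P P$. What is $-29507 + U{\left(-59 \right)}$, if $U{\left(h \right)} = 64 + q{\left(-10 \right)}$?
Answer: $-29543$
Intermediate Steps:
$q{\left(P \right)} = - P^{2}$
$U{\left(h \right)} = -36$ ($U{\left(h \right)} = 64 - \left(-10\right)^{2} = 64 - 100 = -36$)
$-29507 + U{\left(-59 \right)} = -29507 - 36 = -29543$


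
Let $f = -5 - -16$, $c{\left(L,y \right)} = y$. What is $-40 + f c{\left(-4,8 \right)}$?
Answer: $48$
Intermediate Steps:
$f = 11$ ($f = -5 + 16 = 11$)
$-40 + f c{\left(-4,8 \right)} = -40 + 11 \cdot 8 = -40 + 88 = 48$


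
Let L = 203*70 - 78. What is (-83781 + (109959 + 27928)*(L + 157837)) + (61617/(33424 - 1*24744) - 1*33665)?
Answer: 205821653516377/8680 ≈ 2.3712e+10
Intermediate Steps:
L = 14132 (L = 14210 - 78 = 14132)
(-83781 + (109959 + 27928)*(L + 157837)) + (61617/(33424 - 1*24744) - 1*33665) = (-83781 + (109959 + 27928)*(14132 + 157837)) + (61617/(33424 - 1*24744) - 1*33665) = (-83781 + 137887*171969) + (61617/(33424 - 24744) - 33665) = (-83781 + 23712289503) + (61617/8680 - 33665) = 23712205722 + (61617*(1/8680) - 33665) = 23712205722 + (61617/8680 - 33665) = 23712205722 - 292150583/8680 = 205821653516377/8680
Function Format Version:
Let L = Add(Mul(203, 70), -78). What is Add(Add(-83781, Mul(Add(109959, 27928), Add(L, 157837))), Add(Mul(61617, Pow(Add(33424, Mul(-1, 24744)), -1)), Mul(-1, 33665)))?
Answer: Rational(205821653516377, 8680) ≈ 2.3712e+10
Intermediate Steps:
L = 14132 (L = Add(14210, -78) = 14132)
Add(Add(-83781, Mul(Add(109959, 27928), Add(L, 157837))), Add(Mul(61617, Pow(Add(33424, Mul(-1, 24744)), -1)), Mul(-1, 33665))) = Add(Add(-83781, Mul(Add(109959, 27928), Add(14132, 157837))), Add(Mul(61617, Pow(Add(33424, Mul(-1, 24744)), -1)), Mul(-1, 33665))) = Add(Add(-83781, Mul(137887, 171969)), Add(Mul(61617, Pow(Add(33424, -24744), -1)), -33665)) = Add(Add(-83781, 23712289503), Add(Mul(61617, Pow(8680, -1)), -33665)) = Add(23712205722, Add(Mul(61617, Rational(1, 8680)), -33665)) = Add(23712205722, Add(Rational(61617, 8680), -33665)) = Add(23712205722, Rational(-292150583, 8680)) = Rational(205821653516377, 8680)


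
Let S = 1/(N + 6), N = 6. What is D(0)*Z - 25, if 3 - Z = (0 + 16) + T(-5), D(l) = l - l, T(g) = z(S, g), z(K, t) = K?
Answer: -25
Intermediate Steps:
S = 1/12 (S = 1/(6 + 6) = 1/12 ≈ 0.083333)
T(g) = 1/12
D(l) = 0
Z = -157/12 (Z = 3 - ((0 + 16) + 1/12) = 3 - (16 + 1/12) = 3 - 1*193/12 = 3 - 193/12 = -157/12 ≈ -13.083)
D(0)*Z - 25 = 0*(-157/12) - 25 = 0 - 25 = -25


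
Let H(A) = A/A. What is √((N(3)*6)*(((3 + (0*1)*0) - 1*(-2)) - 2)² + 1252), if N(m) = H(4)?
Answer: √1306 ≈ 36.139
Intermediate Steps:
H(A) = 1
N(m) = 1
√((N(3)*6)*(((3 + (0*1)*0) - 1*(-2)) - 2)² + 1252) = √((1*6)*(((3 + (0*1)*0) - 1*(-2)) - 2)² + 1252) = √(6*(((3 + 0*0) + 2) - 2)² + 1252) = √(6*(((3 + 0) + 2) - 2)² + 1252) = √(6*((3 + 2) - 2)² + 1252) = √(6*(5 - 2)² + 1252) = √(6*3² + 1252) = √(6*9 + 1252) = √(54 + 1252) = √1306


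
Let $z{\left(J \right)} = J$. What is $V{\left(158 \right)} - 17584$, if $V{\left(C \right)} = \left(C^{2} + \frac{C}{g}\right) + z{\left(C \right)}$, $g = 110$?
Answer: $\frac{414669}{55} \approx 7539.4$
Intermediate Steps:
$V{\left(C \right)} = C^{2} + \frac{111 C}{110}$ ($V{\left(C \right)} = \left(C^{2} + \frac{C}{110}\right) + C = C^{2} + \frac{111 C}{110}$)
$V{\left(158 \right)} - 17584 = \frac{1}{110} \cdot 158 \left(111 + 110 \cdot 158\right) - 17584 = \frac{1}{110} \cdot 158 \left(111 + 17380\right) - 17584 = \frac{1}{110} \cdot 158 \cdot 17491 - 17584 = \frac{1381789}{55} - 17584 = \frac{414669}{55}$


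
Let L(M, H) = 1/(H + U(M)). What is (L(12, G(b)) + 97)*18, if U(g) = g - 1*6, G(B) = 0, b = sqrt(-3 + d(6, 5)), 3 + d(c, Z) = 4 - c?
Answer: 1749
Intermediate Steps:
d(c, Z) = 1 - c (d(c, Z) = -3 + (4 - c) = 1 - c)
b = 2*I*sqrt(2) (b = sqrt(-3 + (1 - 1*6)) = sqrt(-3 + (1 - 6)) = sqrt(-3 - 5) = sqrt(-8) = 2*I*sqrt(2) ≈ 2.8284*I)
U(g) = -6 + g (U(g) = g - 6 = -6 + g)
L(M, H) = 1/(-6 + H + M) (L(M, H) = 1/(H + (-6 + M)) = 1/(-6 + H + M))
(L(12, G(b)) + 97)*18 = (1/(-6 + 0 + 12) + 97)*18 = (1/6 + 97)*18 = (583/6)*18 = 1749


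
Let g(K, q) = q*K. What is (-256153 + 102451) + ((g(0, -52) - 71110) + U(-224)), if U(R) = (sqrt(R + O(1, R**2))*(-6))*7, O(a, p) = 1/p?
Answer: -224812 - 3*I*sqrt(11239423)/16 ≈ -2.2481e+5 - 628.6*I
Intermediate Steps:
g(K, q) = K*q
U(R) = -42*sqrt(R + R**(-2)) (U(R) = (sqrt(R + 1/(R**2))*(-6))*7 = (sqrt(R + R**(-2))*(-6))*7 = -6*sqrt(R + R**(-2))*7 = -42*sqrt(R + R**(-2)))
(-256153 + 102451) + ((g(0, -52) - 71110) + U(-224)) = (-256153 + 102451) + ((0*(-52) - 71110) - 42*sqrt(-224 + (-224)**(-2))) = -153702 + ((0 - 71110) - 42*sqrt(-224 + 1/50176)) = -153702 + (-71110 - 3*I*sqrt(11239423)/16) = -224812 - 3*I*sqrt(11239423)/16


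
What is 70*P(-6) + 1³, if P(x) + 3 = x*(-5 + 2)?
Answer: 1051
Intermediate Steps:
P(x) = -3 - 3*x (P(x) = -3 + x*(-5 + 2) = -3 + x*(-3) = -3 - 3*x)
70*P(-6) + 1³ = 70*(-3 - 3*(-6)) + 1³ = 70*(-3 + 18) + 1 = 70*15 + 1 = 1050 + 1 = 1051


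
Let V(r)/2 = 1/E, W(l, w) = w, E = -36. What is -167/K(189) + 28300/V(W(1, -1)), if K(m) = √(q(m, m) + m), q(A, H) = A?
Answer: -509400 - 167*√42/126 ≈ -5.0941e+5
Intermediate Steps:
V(r) = -1/18 (V(r) = 2/(-36) = 2*(-1/36) = -1/18)
K(m) = √2*√m (K(m) = √(m + m) = √(2*m) = √2*√m)
-167/K(189) + 28300/V(W(1, -1)) = -167*√42/126 + 28300/(-1/18) = -167*√42/126 + 28300*(-18) = -167*√42/126 - 509400 = -509400 - 167*√42/126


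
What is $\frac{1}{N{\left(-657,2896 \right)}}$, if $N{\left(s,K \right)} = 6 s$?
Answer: $- \frac{1}{3942} \approx -0.00025368$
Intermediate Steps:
$\frac{1}{N{\left(-657,2896 \right)}} = \frac{1}{6 \left(-657\right)} = \frac{1}{-3942} = - \frac{1}{3942}$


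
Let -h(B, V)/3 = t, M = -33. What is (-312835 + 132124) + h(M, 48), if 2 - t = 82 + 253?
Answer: -179712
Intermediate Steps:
t = -333 (t = 2 - (82 + 253) = 2 - 1*335 = 2 - 335 = -333)
h(B, V) = 999 (h(B, V) = -3*(-333) = 999)
(-312835 + 132124) + h(M, 48) = (-312835 + 132124) + 999 = -180711 + 999 = -179712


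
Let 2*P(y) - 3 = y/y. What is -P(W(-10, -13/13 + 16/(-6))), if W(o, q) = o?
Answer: -2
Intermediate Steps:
P(y) = 2 (P(y) = 3/2 + (y/y)/2 = 3/2 + (½)*1 = 3/2 + ½ = 2)
-P(W(-10, -13/13 + 16/(-6))) = -1*2 = -2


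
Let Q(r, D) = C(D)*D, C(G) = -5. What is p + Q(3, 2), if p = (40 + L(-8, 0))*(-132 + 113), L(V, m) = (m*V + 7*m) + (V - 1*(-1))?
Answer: -637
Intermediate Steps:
L(V, m) = 1 + V + 7*m + V*m (L(V, m) = (V*m + 7*m) + (V + 1) = (7*m + V*m) + (1 + V) = 1 + V + 7*m + V*m)
Q(r, D) = -5*D
p = -627 (p = (40 + (1 - 8 + 7*0 - 8*0))*(-132 + 113) = (40 + (1 - 8 + 0 + 0))*(-19) = (40 - 7)*(-19) = 33*(-19) = -627)
p + Q(3, 2) = -627 - 5*2 = -627 - 10 = -637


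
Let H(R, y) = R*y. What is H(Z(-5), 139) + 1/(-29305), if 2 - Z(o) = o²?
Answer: -93688086/29305 ≈ -3197.0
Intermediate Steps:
Z(o) = 2 - o²
H(Z(-5), 139) + 1/(-29305) = (2 - 1*(-5)²)*139 + 1/(-29305) = (2 - 1*25)*139 - 1/29305 = (2 - 25)*139 - 1/29305 = -23*139 - 1/29305 = -3197 - 1/29305 = -93688086/29305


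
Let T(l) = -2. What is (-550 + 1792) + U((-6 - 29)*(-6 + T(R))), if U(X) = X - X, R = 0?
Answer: 1242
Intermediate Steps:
U(X) = 0
(-550 + 1792) + U((-6 - 29)*(-6 + T(R))) = (-550 + 1792) + 0 = 1242 + 0 = 1242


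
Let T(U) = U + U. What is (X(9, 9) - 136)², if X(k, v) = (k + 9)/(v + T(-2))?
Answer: 438244/25 ≈ 17530.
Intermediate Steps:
T(U) = 2*U
X(k, v) = (9 + k)/(-4 + v) (X(k, v) = (k + 9)/(v + 2*(-2)) = (9 + k)/(v - 4) = (9 + k)/(-4 + v))
(X(9, 9) - 136)² = ((9 + 9)/(-4 + 9) - 136)² = (18/5 - 136)² = (-662/5)² = 438244/25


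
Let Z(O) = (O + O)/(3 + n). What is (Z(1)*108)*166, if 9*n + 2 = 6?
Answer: 322704/31 ≈ 10410.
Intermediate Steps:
n = 4/9 (n = -2/9 + (⅑)*6 = -2/9 + ⅔ = 4/9 ≈ 0.44444)
Z(O) = 18*O/31 (Z(O) = (O + O)/(3 + 4/9) = (2*O)/(31/9) = (2*O)*(9/31) = 18*O/31)
(Z(1)*108)*166 = (((18/31)*1)*108)*166 = ((18/31)*108)*166 = (1944/31)*166 = 322704/31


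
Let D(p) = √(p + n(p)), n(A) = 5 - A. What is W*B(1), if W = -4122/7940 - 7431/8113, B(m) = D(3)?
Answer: -46221963*√5/32208610 ≈ -3.2089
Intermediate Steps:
D(p) = √5 (D(p) = √(p + (5 - p)) = √5)
B(m) = √5
W = -46221963/32208610 (W = -4122*1/7940 - 7431*1/8113 = -2061/3970 - 7431/8113 = -46221963/32208610 ≈ -1.4351)
W*B(1) = -46221963*√5/32208610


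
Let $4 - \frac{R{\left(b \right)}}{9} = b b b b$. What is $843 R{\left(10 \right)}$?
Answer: $-75839652$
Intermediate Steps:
$R{\left(b \right)} = 36 - 9 b^{4}$ ($R{\left(b \right)} = 36 - 9 b b b b = 36 - 9 b^{2} b b = 36 - 9 b^{3} b = 36 - 9 b^{4}$)
$843 R{\left(10 \right)} = 843 \left(36 - 9 \cdot 10^{4}\right) = 843 \left(36 - 90000\right) = 843 \left(-89964\right) = -75839652$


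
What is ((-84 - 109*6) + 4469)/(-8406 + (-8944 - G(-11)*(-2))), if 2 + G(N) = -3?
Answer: -533/2480 ≈ -0.21492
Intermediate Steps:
G(N) = -5 (G(N) = -2 - 3 = -5)
((-84 - 109*6) + 4469)/(-8406 + (-8944 - G(-11)*(-2))) = ((-84 - 109*6) + 4469)/(-8406 + (-8944 - (-5)*(-2))) = ((-84 - 654) + 4469)/(-8406 + (-8944 - 1*10)) = (-738 + 4469)/(-8406 + (-8944 - 10)) = 3731/(-8406 - 8954) = 3731/(-17360) = 3731*(-1/17360) = -533/2480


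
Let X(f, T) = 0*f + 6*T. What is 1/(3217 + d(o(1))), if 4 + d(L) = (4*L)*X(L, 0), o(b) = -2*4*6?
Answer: 1/3213 ≈ 0.00031124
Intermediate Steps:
X(f, T) = 6*T (X(f, T) = 0 + 6*T = 6*T)
o(b) = -48 (o(b) = -8*6 = -48)
d(L) = -4 (d(L) = -4 + (4*L)*(6*0) = -4 + (4*L)*0 = -4 + 0 = -4)
1/(3217 + d(o(1))) = 1/(3217 - 4) = 1/3213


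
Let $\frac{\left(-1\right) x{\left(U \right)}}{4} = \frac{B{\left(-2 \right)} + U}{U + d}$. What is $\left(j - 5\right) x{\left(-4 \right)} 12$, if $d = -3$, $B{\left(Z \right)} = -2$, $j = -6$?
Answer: $\frac{3168}{7} \approx 452.57$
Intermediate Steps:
$x{\left(U \right)} = - \frac{4 \left(-2 + U\right)}{-3 + U}$ ($x{\left(U \right)} = - 4 \frac{-2 + U}{U - 3} = - 4 \frac{-2 + U}{-3 + U} = - \frac{4 \left(-2 + U\right)}{-3 + U}$)
$\left(j - 5\right) x{\left(-4 \right)} 12 = \left(-6 - 5\right) \frac{4 \left(2 - -4\right)}{-3 - 4} \cdot 12 = \left(-6 - 5\right) \frac{4 \left(2 + 4\right)}{-7} \cdot 12 = - 11 \cdot 4 \left(- \frac{1}{7}\right) 6 \cdot 12 = \left(-11\right) \left(- \frac{24}{7}\right) 12 = \frac{264}{7} \cdot 12 = \frac{3168}{7}$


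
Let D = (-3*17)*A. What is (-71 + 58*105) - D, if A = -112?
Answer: 307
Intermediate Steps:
D = 5712 (D = -3*17*(-112) = -51*(-112) = 5712)
(-71 + 58*105) - D = (-71 + 58*105) - 1*5712 = (-71 + 6090) - 5712 = 6019 - 5712 = 307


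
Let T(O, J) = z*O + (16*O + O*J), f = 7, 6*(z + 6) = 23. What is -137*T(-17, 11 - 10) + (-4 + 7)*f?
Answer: 207407/6 ≈ 34568.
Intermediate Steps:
z = -13/6 (z = -6 + (⅙)*23 = -6 + 23/6 = -13/6 ≈ -2.1667)
T(O, J) = 83*O/6 + J*O (T(O, J) = -13*O/6 + (16*O + O*J) = -13*O/6 + (16*O + J*O) = 83*O/6 + J*O)
-137*T(-17, 11 - 10) + (-4 + 7)*f = -137*(-17)*(83 + 6*(11 - 10))/6 + (-4 + 7)*7 = -137*(-17)*(83 + 6*1)/6 + 3*7 = -137*(-17)*(83 + 6)/6 + 21 = -137*(-17)*89/6 + 21 = -137*(-1513/6) + 21 = 207281/6 + 21 = 207407/6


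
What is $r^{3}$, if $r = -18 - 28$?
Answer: $-97336$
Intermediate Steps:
$r = -46$ ($r = -18 - 28 = -46$)
$r^{3} = \left(-46\right)^{3} = -97336$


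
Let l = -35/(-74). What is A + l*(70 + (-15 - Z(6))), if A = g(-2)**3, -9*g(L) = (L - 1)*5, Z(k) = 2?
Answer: 59335/1998 ≈ 29.697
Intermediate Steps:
g(L) = 5/9 - 5*L/9 (g(L) = -(L - 1)*5/9 = -(-1 + L)*5/9 = -(-5 + 5*L)/9 = 5/9 - 5*L/9)
l = 35/74 (l = -35*(-1/74) = 35/74 ≈ 0.47297)
A = 125/27 (A = (5/9 - 5/9*(-2))**3 = (5/9 + 10/9)**3 = (5/3)**3 = 125/27 ≈ 4.6296)
A + l*(70 + (-15 - Z(6))) = 125/27 + 35*(70 + (-15 - 1*2))/74 = 125/27 + 35*(70 + (-15 - 2))/74 = 125/27 + 35*(70 - 17)/74 = 125/27 + (35/74)*53 = 125/27 + 1855/74 = 59335/1998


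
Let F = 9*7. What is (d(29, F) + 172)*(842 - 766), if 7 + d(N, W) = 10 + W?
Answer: 18088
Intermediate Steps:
F = 63
d(N, W) = 3 + W (d(N, W) = -7 + (10 + W) = 3 + W)
(d(29, F) + 172)*(842 - 766) = ((3 + 63) + 172)*(842 - 766) = (66 + 172)*76 = 238*76 = 18088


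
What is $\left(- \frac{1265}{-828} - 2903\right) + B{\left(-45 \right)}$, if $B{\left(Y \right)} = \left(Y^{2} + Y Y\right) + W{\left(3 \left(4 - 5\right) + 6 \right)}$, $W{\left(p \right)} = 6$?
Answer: $\frac{41563}{36} \approx 1154.5$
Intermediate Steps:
$B{\left(Y \right)} = 6 + 2 Y^{2}$ ($B{\left(Y \right)} = \left(Y^{2} + Y Y\right) + 6 = \left(Y^{2} + Y^{2}\right) + 6 = 2 Y^{2} + 6 = 6 + 2 Y^{2}$)
$\left(- \frac{1265}{-828} - 2903\right) + B{\left(-45 \right)} = \left(- \frac{1265}{-828} - 2903\right) + \left(6 + 2 \left(-45\right)^{2}\right) = \left(\left(-1265\right) \left(- \frac{1}{828}\right) - 2903\right) + \left(6 + 2 \cdot 2025\right) = \left(\frac{55}{36} - 2903\right) + \left(6 + 4050\right) = - \frac{104453}{36} + 4056 = \frac{41563}{36}$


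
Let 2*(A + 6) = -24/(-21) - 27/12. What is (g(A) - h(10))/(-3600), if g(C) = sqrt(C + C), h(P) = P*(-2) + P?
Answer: -1/360 - I*sqrt(2569)/50400 ≈ -0.0027778 - 0.0010057*I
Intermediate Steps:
h(P) = -P (h(P) = -2*P + P = -P)
A = -367/56 (A = -6 + (-24/(-21) - 27/12)/2 = -6 + (-24*(-1/21) - 27*1/12)/2 = -6 + (8/7 - 9/4)/2 = -6 + (1/2)*(-31/28) = -6 - 31/56 = -367/56 ≈ -6.5536)
g(C) = sqrt(2)*sqrt(C) (g(C) = sqrt(2*C) = sqrt(2)*sqrt(C))
(g(A) - h(10))/(-3600) = (sqrt(2)*sqrt(-367/56) - (-1)*10)/(-3600) = (sqrt(2)*(I*sqrt(5138)/28) - 1*(-10))*(-1/3600) = (I*sqrt(2569)/14 + 10)*(-1/3600) = (10 + I*sqrt(2569)/14)*(-1/3600) = -1/360 - I*sqrt(2569)/50400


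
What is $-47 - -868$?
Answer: $821$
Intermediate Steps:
$-47 - -868 = -47 + 868 = 821$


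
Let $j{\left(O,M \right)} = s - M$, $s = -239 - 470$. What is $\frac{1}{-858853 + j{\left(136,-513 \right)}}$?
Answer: $- \frac{1}{859049} \approx -1.1641 \cdot 10^{-6}$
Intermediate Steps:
$s = -709$
$j{\left(O,M \right)} = -709 - M$
$\frac{1}{-858853 + j{\left(136,-513 \right)}} = \frac{1}{-858853 - 196} = \frac{1}{-859049} = - \frac{1}{859049}$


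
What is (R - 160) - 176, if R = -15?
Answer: -351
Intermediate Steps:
(R - 160) - 176 = (-15 - 160) - 176 = -175 - 176 = -351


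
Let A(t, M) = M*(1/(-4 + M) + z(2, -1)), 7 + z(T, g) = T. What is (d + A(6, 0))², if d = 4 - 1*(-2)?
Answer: 36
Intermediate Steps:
z(T, g) = -7 + T
A(t, M) = M*(-5 + 1/(-4 + M)) (A(t, M) = M*(1/(-4 + M) + (-7 + 2)) = M*(1/(-4 + M) - 5) = M*(-5 + 1/(-4 + M)))
d = 6 (d = 4 + 2 = 6)
(d + A(6, 0))² = (6 + 0*(21 - 5*0)/(-4 + 0))² = (6 + 0*(21 + 0)/(-4))² = (6 + 0*(-¼)*21)² = (6 + 0)² = 6² = 36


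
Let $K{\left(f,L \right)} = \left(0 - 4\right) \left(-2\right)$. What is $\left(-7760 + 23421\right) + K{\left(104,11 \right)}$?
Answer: $15669$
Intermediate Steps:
$K{\left(f,L \right)} = 8$ ($K{\left(f,L \right)} = \left(-4\right) \left(-2\right) = 8$)
$\left(-7760 + 23421\right) + K{\left(104,11 \right)} = \left(-7760 + 23421\right) + 8 = 15661 + 8 = 15669$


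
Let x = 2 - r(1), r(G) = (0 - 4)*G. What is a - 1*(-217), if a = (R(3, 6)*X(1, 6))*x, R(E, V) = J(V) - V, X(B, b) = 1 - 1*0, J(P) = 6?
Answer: 217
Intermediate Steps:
r(G) = -4*G
X(B, b) = 1 (X(B, b) = 1 + 0 = 1)
R(E, V) = 6 - V
x = 6 (x = 2 - (-4) = 2 - 1*(-4) = 2 + 4 = 6)
a = 0 (a = ((6 - 1*6)*1)*6 = ((6 - 6)*1)*6 = (0*1)*6 = 0*6 = 0)
a - 1*(-217) = 0 - 1*(-217) = 0 + 217 = 217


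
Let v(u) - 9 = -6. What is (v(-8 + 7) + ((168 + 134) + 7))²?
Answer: 97344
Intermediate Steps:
v(u) = 3 (v(u) = 9 - 6 = 3)
(v(-8 + 7) + ((168 + 134) + 7))² = (3 + ((168 + 134) + 7))² = (3 + (302 + 7))² = (3 + 309)² = 312² = 97344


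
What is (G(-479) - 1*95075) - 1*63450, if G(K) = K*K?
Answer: 70916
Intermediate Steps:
G(K) = K²
(G(-479) - 1*95075) - 1*63450 = ((-479)² - 1*95075) - 1*63450 = (229441 - 95075) - 63450 = 134366 - 63450 = 70916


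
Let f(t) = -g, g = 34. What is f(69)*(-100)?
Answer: 3400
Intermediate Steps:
f(t) = -34 (f(t) = -1*34 = -34)
f(69)*(-100) = -34*(-100) = 3400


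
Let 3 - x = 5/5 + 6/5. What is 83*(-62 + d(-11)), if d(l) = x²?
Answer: -127322/25 ≈ -5092.9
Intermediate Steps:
x = ⅘ (x = 3 - (5/5 + 6/5) = 3 - (5*(⅕) + 6*(⅕)) = 3 - (1 + 6/5) = 3 - 1*11/5 = 3 - 11/5 = ⅘ ≈ 0.80000)
d(l) = 16/25 (d(l) = (⅘)² = 16/25)
83*(-62 + d(-11)) = 83*(-62 + 16/25) = 83*(-1534/25) = -127322/25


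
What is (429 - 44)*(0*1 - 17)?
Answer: -6545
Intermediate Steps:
(429 - 44)*(0*1 - 17) = 385*(0 - 17) = 385*(-17) = -6545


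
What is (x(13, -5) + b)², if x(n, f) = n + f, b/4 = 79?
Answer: 104976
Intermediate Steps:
b = 316 (b = 4*79 = 316)
x(n, f) = f + n
(x(13, -5) + b)² = ((-5 + 13) + 316)² = (8 + 316)² = 324² = 104976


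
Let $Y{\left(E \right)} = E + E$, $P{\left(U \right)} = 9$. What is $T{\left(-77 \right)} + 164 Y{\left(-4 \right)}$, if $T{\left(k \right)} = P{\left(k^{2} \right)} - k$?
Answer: $-1226$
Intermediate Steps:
$Y{\left(E \right)} = 2 E$
$T{\left(k \right)} = 9 - k$
$T{\left(-77 \right)} + 164 Y{\left(-4 \right)} = \left(9 - -77\right) + 164 \cdot 2 \left(-4\right) = \left(9 + 77\right) + 164 \left(-8\right) = 86 - 1312 = -1226$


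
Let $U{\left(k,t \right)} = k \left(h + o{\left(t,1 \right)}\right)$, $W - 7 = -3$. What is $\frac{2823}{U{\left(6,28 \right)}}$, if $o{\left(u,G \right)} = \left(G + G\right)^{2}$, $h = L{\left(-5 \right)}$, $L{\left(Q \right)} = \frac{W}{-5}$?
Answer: $\frac{4705}{32} \approx 147.03$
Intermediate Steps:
$W = 4$ ($W = 7 - 3 = 4$)
$L{\left(Q \right)} = - \frac{4}{5}$ ($L{\left(Q \right)} = \frac{4}{-5} = 4 \left(- \frac{1}{5}\right) = - \frac{4}{5}$)
$h = - \frac{4}{5} \approx -0.8$
$o{\left(u,G \right)} = 4 G^{2}$ ($o{\left(u,G \right)} = \left(2 G\right)^{2} = 4 G^{2}$)
$U{\left(k,t \right)} = \frac{16 k}{5}$ ($U{\left(k,t \right)} = k \left(- \frac{4}{5} + 4 \cdot 1^{2}\right) = k \left(- \frac{4}{5} + 4 \cdot 1\right) = k \left(- \frac{4}{5} + 4\right) = k \frac{16}{5} = \frac{16 k}{5}$)
$\frac{2823}{U{\left(6,28 \right)}} = \frac{2823}{\frac{16}{5} \cdot 6} = \frac{2823}{\frac{96}{5}} = 2823 \cdot \frac{5}{96} = \frac{4705}{32}$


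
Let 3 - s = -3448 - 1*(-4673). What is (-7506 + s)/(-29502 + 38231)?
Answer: -8728/8729 ≈ -0.99989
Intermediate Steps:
s = -1222 (s = 3 - (-3448 - 1*(-4673)) = 3 - (-3448 + 4673) = 3 - 1*1225 = 3 - 1225 = -1222)
(-7506 + s)/(-29502 + 38231) = (-7506 - 1222)/(-29502 + 38231) = -8728/8729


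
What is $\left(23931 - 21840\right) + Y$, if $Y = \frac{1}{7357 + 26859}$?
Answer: $\frac{71545657}{34216} \approx 2091.0$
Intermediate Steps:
$Y = \frac{1}{34216} \approx 2.9226 \cdot 10^{-5}$
$\left(23931 - 21840\right) + Y = \left(23931 - 21840\right) + \frac{1}{34216} = 2091 + \frac{1}{34216} = \frac{71545657}{34216}$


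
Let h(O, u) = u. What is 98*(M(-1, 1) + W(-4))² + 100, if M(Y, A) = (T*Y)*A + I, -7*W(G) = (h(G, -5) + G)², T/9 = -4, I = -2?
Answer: 49398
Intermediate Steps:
T = -36 (T = 9*(-4) = -36)
W(G) = -(-5 + G)²/7
M(Y, A) = -2 - 36*A*Y (M(Y, A) = (-36*Y)*A - 2 = -36*A*Y - 2 = -2 - 36*A*Y)
98*(M(-1, 1) + W(-4))² + 100 = 98*((-2 - 36*1*(-1)) - (-5 - 4)²/7)² + 100 = 98*((-2 + 36) - ⅐*(-9)²)² + 100 = 98*(34 - ⅐*81)² + 100 = 98*(34 - 81/7)² + 100 = 98*(157/7)² + 100 = 98*(24649/49) + 100 = 49298 + 100 = 49398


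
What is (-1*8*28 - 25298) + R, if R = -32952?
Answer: -58474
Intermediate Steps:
(-1*8*28 - 25298) + R = (-1*8*28 - 25298) - 32952 = (-8*28 - 25298) - 32952 = (-224 - 25298) - 32952 = -25522 - 32952 = -58474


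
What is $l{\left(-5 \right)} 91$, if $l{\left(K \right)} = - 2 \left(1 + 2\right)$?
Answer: $-546$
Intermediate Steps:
$l{\left(K \right)} = -6$ ($l{\left(K \right)} = \left(-2\right) 3 = -6$)
$l{\left(-5 \right)} 91 = \left(-6\right) 91 = -546$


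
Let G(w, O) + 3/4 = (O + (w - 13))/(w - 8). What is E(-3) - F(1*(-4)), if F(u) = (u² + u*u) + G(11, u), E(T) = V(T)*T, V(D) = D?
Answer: -81/4 ≈ -20.250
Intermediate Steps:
G(w, O) = -¾ + (-13 + O + w)/(-8 + w) (G(w, O) = -¾ + (O + (w - 13))/(w - 8) = -¾ + (O + (-13 + w))/(-8 + w) = -¾ + (-13 + O + w)/(-8 + w))
E(T) = T² (E(T) = T*T = T²)
F(u) = -17/12 + 2*u² + u/3 (F(u) = (u² + u*u) + (-7 + u + (¼)*11)/(-8 + 11) = (u² + u²) + (-7 + u + 11/4)/3 = 2*u² + (-17/4 + u)/3 = 2*u² + (-17/12 + u/3) = -17/12 + 2*u² + u/3)
E(-3) - F(1*(-4)) = (-3)² - (-17/12 + 2*(1*(-4))² + (1*(-4))/3) = 9 - (-17/12 + 2*(-4)² + (⅓)*(-4)) = 9 - (-17/12 + 2*16 - 4/3) = 9 - (-17/12 + 32 - 4/3) = 9 - 1*117/4 = 9 - 117/4 = -81/4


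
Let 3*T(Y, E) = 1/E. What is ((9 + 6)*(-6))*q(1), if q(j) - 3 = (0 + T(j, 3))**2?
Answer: -2440/9 ≈ -271.11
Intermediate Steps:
T(Y, E) = 1/(3*E) (T(Y, E) = (1/E)/3 = 1/(3*E))
q(j) = 244/81 (q(j) = 3 + (0 + (1/3)/3)**2 = 3 + (0 + (1/3)*(1/3))**2 = 3 + (0 + 1/9)**2 = 3 + (1/9)**2 = 3 + 1/81 = 244/81)
((9 + 6)*(-6))*q(1) = ((9 + 6)*(-6))*(244/81) = (15*(-6))*(244/81) = -90*244/81 = -2440/9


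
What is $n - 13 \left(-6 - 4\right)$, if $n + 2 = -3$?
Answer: $125$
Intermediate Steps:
$n = -5$ ($n = -2 - 3 = -5$)
$n - 13 \left(-6 - 4\right) = -5 - 13 \left(-6 - 4\right) = -5 - -130 = -5 + 130 = 125$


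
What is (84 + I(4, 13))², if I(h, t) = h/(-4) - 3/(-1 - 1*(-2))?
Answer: 6400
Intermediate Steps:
I(h, t) = -3 - h/4 (I(h, t) = h*(-¼) - 3/(-1 + 2) = -h/4 - 3/1 = -h/4 - 3*1 = -h/4 - 3 = -3 - h/4)
(84 + I(4, 13))² = (84 + (-3 - ¼*4))² = (84 + (-3 - 1))² = (84 - 4)² = 80² = 6400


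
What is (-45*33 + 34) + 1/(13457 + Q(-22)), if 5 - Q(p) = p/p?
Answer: -19531910/13461 ≈ -1451.0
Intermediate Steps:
Q(p) = 4 (Q(p) = 5 - p/p = 5 - 1*1 = 5 - 1 = 4)
(-45*33 + 34) + 1/(13457 + Q(-22)) = (-45*33 + 34) + 1/(13457 + 4) = (-1485 + 34) + 1/13461 = -1451 + 1/13461 = -19531910/13461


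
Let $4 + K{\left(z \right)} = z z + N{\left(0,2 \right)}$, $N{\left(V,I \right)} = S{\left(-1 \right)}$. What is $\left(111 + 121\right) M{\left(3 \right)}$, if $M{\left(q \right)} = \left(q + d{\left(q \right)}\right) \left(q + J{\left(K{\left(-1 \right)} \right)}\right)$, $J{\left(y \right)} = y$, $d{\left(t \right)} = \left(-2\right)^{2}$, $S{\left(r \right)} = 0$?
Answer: $0$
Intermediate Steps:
$N{\left(V,I \right)} = 0$
$d{\left(t \right)} = 4$
$K{\left(z \right)} = -4 + z^{2}$ ($K{\left(z \right)} = -4 + \left(z z + 0\right) = -4 + \left(z^{2} + 0\right) = -4 + z^{2}$)
$M{\left(q \right)} = \left(-3 + q\right) \left(4 + q\right)$ ($M{\left(q \right)} = \left(q + 4\right) \left(q - \left(4 - \left(-1\right)^{2}\right)\right) = \left(4 + q\right) \left(q + \left(-4 + 1\right)\right) = \left(4 + q\right) \left(q - 3\right) = \left(4 + q\right) \left(-3 + q\right) = \left(-3 + q\right) \left(4 + q\right)$)
$\left(111 + 121\right) M{\left(3 \right)} = \left(111 + 121\right) \left(-12 + 3 + 3^{2}\right) = 232 \left(-12 + 3 + 9\right) = 232 \cdot 0 = 0$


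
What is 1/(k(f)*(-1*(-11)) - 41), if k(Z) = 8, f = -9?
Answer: 1/47 ≈ 0.021277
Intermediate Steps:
1/(k(f)*(-1*(-11)) - 41) = 1/(8*(-1*(-11)) - 41) = 1/(8*11 - 41) = 1/(88 - 41) = 1/47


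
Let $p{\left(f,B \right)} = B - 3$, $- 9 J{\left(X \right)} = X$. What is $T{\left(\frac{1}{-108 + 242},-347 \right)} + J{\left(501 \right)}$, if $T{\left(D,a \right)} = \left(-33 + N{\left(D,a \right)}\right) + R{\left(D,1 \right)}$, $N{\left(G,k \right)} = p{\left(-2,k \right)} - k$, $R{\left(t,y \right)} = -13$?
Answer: $- \frac{314}{3} \approx -104.67$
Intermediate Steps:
$J{\left(X \right)} = - \frac{X}{9}$
$p{\left(f,B \right)} = -3 + B$
$N{\left(G,k \right)} = -3$ ($N{\left(G,k \right)} = \left(-3 + k\right) - k = -3$)
$T{\left(D,a \right)} = -49$ ($T{\left(D,a \right)} = \left(-33 - 3\right) - 13 = -36 - 13 = -49$)
$T{\left(\frac{1}{-108 + 242},-347 \right)} + J{\left(501 \right)} = -49 - \frac{167}{3} = - \frac{314}{3}$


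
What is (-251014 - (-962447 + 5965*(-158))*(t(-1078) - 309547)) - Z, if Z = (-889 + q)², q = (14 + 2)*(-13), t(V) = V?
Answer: -591716297548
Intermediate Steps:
q = -208 (q = 16*(-13) = -208)
Z = 1203409 (Z = (-889 - 208)² = (-1097)² = 1203409)
(-251014 - (-962447 + 5965*(-158))*(t(-1078) - 309547)) - Z = (-251014 - (-962447 + 5965*(-158))*(-1078 - 309547)) - 1*1203409 = (-251014 - (-962447 - 942470)*(-310625)) - 1203409 = (-251014 - (-1904917)*(-310625)) - 1203409 = (-251014 - 1*591714843125) - 1203409 = (-251014 - 591714843125) - 1203409 = -591715094139 - 1203409 = -591716297548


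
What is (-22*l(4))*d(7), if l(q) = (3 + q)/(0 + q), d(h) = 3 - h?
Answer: 154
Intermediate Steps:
l(q) = (3 + q)/q
(-22*l(4))*d(7) = (-22*(3 + 4)/4)*(3 - 1*7) = (-11*7/2)*(3 - 7) = -22*7/4*(-4) = -77/2*(-4) = 154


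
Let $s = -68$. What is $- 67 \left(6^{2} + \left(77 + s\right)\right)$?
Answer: $-3015$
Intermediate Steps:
$- 67 \left(6^{2} + \left(77 + s\right)\right) = - 67 \left(6^{2} + \left(77 - 68\right)\right) = - 67 \left(36 + 9\right) = \left(-67\right) 45 = -3015$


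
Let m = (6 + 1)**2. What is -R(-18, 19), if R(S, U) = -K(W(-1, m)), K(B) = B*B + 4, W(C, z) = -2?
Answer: 8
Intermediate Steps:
m = 49 (m = 7**2 = 49)
K(B) = 4 + B**2 (K(B) = B**2 + 4 = 4 + B**2)
R(S, U) = -8 (R(S, U) = -(4 + (-2)**2) = -(4 + 4) = -1*8 = -8)
-R(-18, 19) = -1*(-8) = 8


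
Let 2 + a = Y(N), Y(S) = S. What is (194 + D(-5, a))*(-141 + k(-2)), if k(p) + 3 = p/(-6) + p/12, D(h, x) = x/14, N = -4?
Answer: -1169365/42 ≈ -27842.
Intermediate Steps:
a = -6 (a = -2 - 4 = -6)
D(h, x) = x/14 (D(h, x) = x*(1/14) = x/14)
k(p) = -3 - p/12 (k(p) = -3 + (p/(-6) + p/12) = -3 + (p*(-⅙) + p*(1/12)) = -3 + (-p/6 + p/12) = -3 - p/12)
(194 + D(-5, a))*(-141 + k(-2)) = (194 + (1/14)*(-6))*(-141 + (-3 - 1/12*(-2))) = (194 - 3/7)*(-141 + (-3 + ⅙)) = 1355*(-141 - 17/6)/7 = (1355/7)*(-863/6) = -1169365/42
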